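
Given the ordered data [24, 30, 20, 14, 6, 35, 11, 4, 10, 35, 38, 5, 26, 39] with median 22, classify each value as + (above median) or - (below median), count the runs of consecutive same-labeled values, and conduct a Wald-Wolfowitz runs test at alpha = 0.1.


Step 1: Compute median = 22; label A = above, B = below.
Labels in order: AABBBABBBAABAA  (n_A = 7, n_B = 7)
Step 2: Count runs R = 7.
Step 3: Under H0 (random ordering), E[R] = 2*n_A*n_B/(n_A+n_B) + 1 = 2*7*7/14 + 1 = 8.0000.
        Var[R] = 2*n_A*n_B*(2*n_A*n_B - n_A - n_B) / ((n_A+n_B)^2 * (n_A+n_B-1)) = 8232/2548 = 3.2308.
        SD[R] = 1.7974.
Step 4: Continuity-corrected z = (R + 0.5 - E[R]) / SD[R] = (7 + 0.5 - 8.0000) / 1.7974 = -0.2782.
Step 5: Two-sided p-value via normal approximation = 2*(1 - Phi(|z|)) = 0.780879.
Step 6: alpha = 0.1. fail to reject H0.

R = 7, z = -0.2782, p = 0.780879, fail to reject H0.


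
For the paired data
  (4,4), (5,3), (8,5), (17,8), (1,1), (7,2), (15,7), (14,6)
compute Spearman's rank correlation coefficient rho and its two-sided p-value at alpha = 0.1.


Step 1: Rank x and y separately (midranks; no ties here).
rank(x): 4->2, 5->3, 8->5, 17->8, 1->1, 7->4, 15->7, 14->6
rank(y): 4->4, 3->3, 5->5, 8->8, 1->1, 2->2, 7->7, 6->6
Step 2: d_i = R_x(i) - R_y(i); compute d_i^2.
  (2-4)^2=4, (3-3)^2=0, (5-5)^2=0, (8-8)^2=0, (1-1)^2=0, (4-2)^2=4, (7-7)^2=0, (6-6)^2=0
sum(d^2) = 8.
Step 3: rho = 1 - 6*8 / (8*(8^2 - 1)) = 1 - 48/504 = 0.904762.
Step 4: Under H0, t = rho * sqrt((n-2)/(1-rho^2)) = 5.2034 ~ t(6).
Step 5: Two-sided p-value from the t-distribution with 6 df = 0.002008.
Step 6: alpha = 0.1. reject H0.

rho = 0.9048, p = 0.002008, reject H0 at alpha = 0.1.


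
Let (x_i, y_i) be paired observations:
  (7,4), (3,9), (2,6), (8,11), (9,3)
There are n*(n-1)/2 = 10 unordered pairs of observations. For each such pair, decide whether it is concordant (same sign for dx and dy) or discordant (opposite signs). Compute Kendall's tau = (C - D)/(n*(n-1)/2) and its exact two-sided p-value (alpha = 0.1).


Step 1: Enumerate the 10 unordered pairs (i,j) with i<j and classify each by sign(x_j-x_i) * sign(y_j-y_i).
  (1,2):dx=-4,dy=+5->D; (1,3):dx=-5,dy=+2->D; (1,4):dx=+1,dy=+7->C; (1,5):dx=+2,dy=-1->D
  (2,3):dx=-1,dy=-3->C; (2,4):dx=+5,dy=+2->C; (2,5):dx=+6,dy=-6->D; (3,4):dx=+6,dy=+5->C
  (3,5):dx=+7,dy=-3->D; (4,5):dx=+1,dy=-8->D
Step 2: C = 4, D = 6, total pairs = 10.
Step 3: tau = (C - D)/(n(n-1)/2) = (4 - 6)/10 = -0.200000.
Step 4: Exact two-sided p-value (enumerate n! = 120 permutations of y under H0): p = 0.816667.
Step 5: alpha = 0.1. fail to reject H0.

tau_b = -0.2000 (C=4, D=6), p = 0.816667, fail to reject H0.


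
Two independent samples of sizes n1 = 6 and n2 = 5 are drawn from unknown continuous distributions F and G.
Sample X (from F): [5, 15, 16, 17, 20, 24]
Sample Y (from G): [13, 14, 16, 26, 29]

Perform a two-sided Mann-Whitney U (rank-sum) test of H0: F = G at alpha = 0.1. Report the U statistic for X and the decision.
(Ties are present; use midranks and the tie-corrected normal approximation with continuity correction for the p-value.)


Step 1: Combine and sort all 11 observations; assign midranks.
sorted (value, group): (5,X), (13,Y), (14,Y), (15,X), (16,X), (16,Y), (17,X), (20,X), (24,X), (26,Y), (29,Y)
ranks: 5->1, 13->2, 14->3, 15->4, 16->5.5, 16->5.5, 17->7, 20->8, 24->9, 26->10, 29->11
Step 2: Rank sum for X: R1 = 1 + 4 + 5.5 + 7 + 8 + 9 = 34.5.
Step 3: U_X = R1 - n1(n1+1)/2 = 34.5 - 6*7/2 = 34.5 - 21 = 13.5.
       U_Y = n1*n2 - U_X = 30 - 13.5 = 16.5.
Step 4: Ties are present, so use the tie-corrected normal approximation (with continuity correction) for the p-value.
Step 5: p-value = 0.854805; compare to alpha = 0.1. fail to reject H0.

U_X = 13.5, p = 0.854805, fail to reject H0 at alpha = 0.1.


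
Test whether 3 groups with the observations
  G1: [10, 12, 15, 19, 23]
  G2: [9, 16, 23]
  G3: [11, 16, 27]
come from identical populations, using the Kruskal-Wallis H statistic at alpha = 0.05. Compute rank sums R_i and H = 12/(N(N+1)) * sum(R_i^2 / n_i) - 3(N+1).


Step 1: Combine all N = 11 observations and assign midranks.
sorted (value, group, rank): (9,G2,1), (10,G1,2), (11,G3,3), (12,G1,4), (15,G1,5), (16,G2,6.5), (16,G3,6.5), (19,G1,8), (23,G1,9.5), (23,G2,9.5), (27,G3,11)
Step 2: Sum ranks within each group.
R_1 = 28.5 (n_1 = 5)
R_2 = 17 (n_2 = 3)
R_3 = 20.5 (n_3 = 3)
Step 3: H = 12/(N(N+1)) * sum(R_i^2/n_i) - 3(N+1)
     = 12/(11*12) * (28.5^2/5 + 17^2/3 + 20.5^2/3) - 3*12
     = 0.090909 * 398.867 - 36
     = 0.260606.
Step 4: Ties present; correction factor C = 1 - 12/(11^3 - 11) = 0.990909. Corrected H = 0.260606 / 0.990909 = 0.262997.
Step 5: Under H0, H ~ chi^2(2); p-value = 0.876781.
Step 6: alpha = 0.05. fail to reject H0.

H = 0.2630, df = 2, p = 0.876781, fail to reject H0.


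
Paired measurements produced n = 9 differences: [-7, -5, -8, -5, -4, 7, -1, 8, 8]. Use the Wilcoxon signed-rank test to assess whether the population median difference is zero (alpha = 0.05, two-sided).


Step 1: Drop any zero differences (none here) and take |d_i|.
|d| = [7, 5, 8, 5, 4, 7, 1, 8, 8]
Step 2: Midrank |d_i| (ties get averaged ranks).
ranks: |7|->5.5, |5|->3.5, |8|->8, |5|->3.5, |4|->2, |7|->5.5, |1|->1, |8|->8, |8|->8
Step 3: Attach original signs; sum ranks with positive sign and with negative sign.
W+ = 5.5 + 8 + 8 = 21.5
W- = 5.5 + 3.5 + 8 + 3.5 + 2 + 1 = 23.5
(Check: W+ + W- = 45 should equal n(n+1)/2 = 45.)
Step 4: Test statistic W = min(W+, W-) = 21.5.
Step 5: Ties in |d|, so use the tie-corrected normal approximation.
        E[W] = n(n+1)/4 = 9*10/4 = 22.5.
        Tie groups: |d|=5 (t=2), |d|=7 (t=2), |d|=8 (t=3); sum(t^3 - t) = 36.
        Var[W] = n(n+1)(2n+1)/24 - sum(t^3-t)/48 = 1710/24 - 36/48 = 70.5.
        z = (W - E[W]) / sqrt(Var[W]) = (21.5 - 22.5) / 8.3964 = -0.1191.
        Two-sided p = 2*Phi(z) = 0.905198.
Step 6: alpha = 0.05. fail to reject H0.

W+ = 21.5, W- = 23.5, W = min = 21.5, p = 0.905198, fail to reject H0.


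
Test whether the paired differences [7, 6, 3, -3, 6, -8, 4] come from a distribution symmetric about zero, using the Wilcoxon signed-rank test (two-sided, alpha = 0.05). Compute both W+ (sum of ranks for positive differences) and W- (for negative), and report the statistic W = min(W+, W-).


Step 1: Drop any zero differences (none here) and take |d_i|.
|d| = [7, 6, 3, 3, 6, 8, 4]
Step 2: Midrank |d_i| (ties get averaged ranks).
ranks: |7|->6, |6|->4.5, |3|->1.5, |3|->1.5, |6|->4.5, |8|->7, |4|->3
Step 3: Attach original signs; sum ranks with positive sign and with negative sign.
W+ = 6 + 4.5 + 1.5 + 4.5 + 3 = 19.5
W- = 1.5 + 7 = 8.5
(Check: W+ + W- = 28 should equal n(n+1)/2 = 28.)
Step 4: Test statistic W = min(W+, W-) = 8.5.
Step 5: Ties in |d|, so use the tie-corrected normal approximation.
        E[W] = n(n+1)/4 = 7*8/4 = 14.
        Tie groups: |d|=3 (t=2), |d|=6 (t=2); sum(t^3 - t) = 12.
        Var[W] = n(n+1)(2n+1)/24 - sum(t^3-t)/48 = 840/24 - 12/48 = 34.75.
        z = (W - E[W]) / sqrt(Var[W]) = (8.5 - 14) / 5.8949 = -0.9330.
        Two-sided p = 2*Phi(z) = 0.350816.
Step 6: alpha = 0.05. fail to reject H0.

W+ = 19.5, W- = 8.5, W = min = 8.5, p = 0.350816, fail to reject H0.


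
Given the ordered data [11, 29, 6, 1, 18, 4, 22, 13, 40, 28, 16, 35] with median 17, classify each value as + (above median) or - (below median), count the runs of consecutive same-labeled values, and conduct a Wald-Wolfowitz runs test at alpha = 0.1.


Step 1: Compute median = 17; label A = above, B = below.
Labels in order: BABBABABAABA  (n_A = 6, n_B = 6)
Step 2: Count runs R = 10.
Step 3: Under H0 (random ordering), E[R] = 2*n_A*n_B/(n_A+n_B) + 1 = 2*6*6/12 + 1 = 7.0000.
        Var[R] = 2*n_A*n_B*(2*n_A*n_B - n_A - n_B) / ((n_A+n_B)^2 * (n_A+n_B-1)) = 4320/1584 = 2.7273.
        SD[R] = 1.6514.
Step 4: Continuity-corrected z = (R - 0.5 - E[R]) / SD[R] = (10 - 0.5 - 7.0000) / 1.6514 = 1.5138.
Step 5: Two-sided p-value via normal approximation = 2*(1 - Phi(|z|)) = 0.130070.
Step 6: alpha = 0.1. fail to reject H0.

R = 10, z = 1.5138, p = 0.130070, fail to reject H0.


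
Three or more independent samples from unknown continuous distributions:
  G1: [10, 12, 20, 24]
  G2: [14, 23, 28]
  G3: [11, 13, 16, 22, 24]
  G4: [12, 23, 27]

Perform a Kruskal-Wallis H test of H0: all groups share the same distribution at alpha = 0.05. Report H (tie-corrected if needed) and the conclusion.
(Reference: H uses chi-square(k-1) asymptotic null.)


Step 1: Combine all N = 15 observations and assign midranks.
sorted (value, group, rank): (10,G1,1), (11,G3,2), (12,G1,3.5), (12,G4,3.5), (13,G3,5), (14,G2,6), (16,G3,7), (20,G1,8), (22,G3,9), (23,G2,10.5), (23,G4,10.5), (24,G1,12.5), (24,G3,12.5), (27,G4,14), (28,G2,15)
Step 2: Sum ranks within each group.
R_1 = 25 (n_1 = 4)
R_2 = 31.5 (n_2 = 3)
R_3 = 35.5 (n_3 = 5)
R_4 = 28 (n_4 = 3)
Step 3: H = 12/(N(N+1)) * sum(R_i^2/n_i) - 3(N+1)
     = 12/(15*16) * (25^2/4 + 31.5^2/3 + 35.5^2/5 + 28^2/3) - 3*16
     = 0.050000 * 1000.38 - 48
     = 2.019167.
Step 4: Ties present; correction factor C = 1 - 18/(15^3 - 15) = 0.994643. Corrected H = 2.019167 / 0.994643 = 2.030042.
Step 5: Under H0, H ~ chi^2(3); p-value = 0.566195.
Step 6: alpha = 0.05. fail to reject H0.

H = 2.0300, df = 3, p = 0.566195, fail to reject H0.


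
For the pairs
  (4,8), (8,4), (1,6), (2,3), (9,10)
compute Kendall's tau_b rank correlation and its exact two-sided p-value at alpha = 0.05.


Step 1: Enumerate the 10 unordered pairs (i,j) with i<j and classify each by sign(x_j-x_i) * sign(y_j-y_i).
  (1,2):dx=+4,dy=-4->D; (1,3):dx=-3,dy=-2->C; (1,4):dx=-2,dy=-5->C; (1,5):dx=+5,dy=+2->C
  (2,3):dx=-7,dy=+2->D; (2,4):dx=-6,dy=-1->C; (2,5):dx=+1,dy=+6->C; (3,4):dx=+1,dy=-3->D
  (3,5):dx=+8,dy=+4->C; (4,5):dx=+7,dy=+7->C
Step 2: C = 7, D = 3, total pairs = 10.
Step 3: tau = (C - D)/(n(n-1)/2) = (7 - 3)/10 = 0.400000.
Step 4: Exact two-sided p-value (enumerate n! = 120 permutations of y under H0): p = 0.483333.
Step 5: alpha = 0.05. fail to reject H0.

tau_b = 0.4000 (C=7, D=3), p = 0.483333, fail to reject H0.


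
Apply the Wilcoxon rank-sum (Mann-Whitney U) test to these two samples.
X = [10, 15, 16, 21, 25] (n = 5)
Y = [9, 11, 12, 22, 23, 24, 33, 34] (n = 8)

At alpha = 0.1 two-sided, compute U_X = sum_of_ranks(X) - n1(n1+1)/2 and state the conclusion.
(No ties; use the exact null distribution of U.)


Step 1: Combine and sort all 13 observations; assign midranks.
sorted (value, group): (9,Y), (10,X), (11,Y), (12,Y), (15,X), (16,X), (21,X), (22,Y), (23,Y), (24,Y), (25,X), (33,Y), (34,Y)
ranks: 9->1, 10->2, 11->3, 12->4, 15->5, 16->6, 21->7, 22->8, 23->9, 24->10, 25->11, 33->12, 34->13
Step 2: Rank sum for X: R1 = 2 + 5 + 6 + 7 + 11 = 31.
Step 3: U_X = R1 - n1(n1+1)/2 = 31 - 5*6/2 = 31 - 15 = 16.
       U_Y = n1*n2 - U_X = 40 - 16 = 24.
Step 4: No ties, so the exact null distribution of U (based on enumerating the C(13,5) = 1287 equally likely rank assignments) gives the two-sided p-value.
Step 5: p-value = 0.621601; compare to alpha = 0.1. fail to reject H0.

U_X = 16, p = 0.621601, fail to reject H0 at alpha = 0.1.


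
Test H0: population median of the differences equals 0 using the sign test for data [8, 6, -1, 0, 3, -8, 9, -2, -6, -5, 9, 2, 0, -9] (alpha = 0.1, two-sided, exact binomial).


Step 1: Discard zero differences. Original n = 14; n_eff = number of nonzero differences = 12.
Nonzero differences (with sign): +8, +6, -1, +3, -8, +9, -2, -6, -5, +9, +2, -9
Step 2: Count signs: positive = 6, negative = 6.
Step 3: Under H0: P(positive) = 0.5, so the number of positives S ~ Bin(12, 0.5).
Step 4: Two-sided exact p-value = sum of Bin(12,0.5) probabilities at or below the observed probability = 1.000000.
Step 5: alpha = 0.1. fail to reject H0.

n_eff = 12, pos = 6, neg = 6, p = 1.000000, fail to reject H0.


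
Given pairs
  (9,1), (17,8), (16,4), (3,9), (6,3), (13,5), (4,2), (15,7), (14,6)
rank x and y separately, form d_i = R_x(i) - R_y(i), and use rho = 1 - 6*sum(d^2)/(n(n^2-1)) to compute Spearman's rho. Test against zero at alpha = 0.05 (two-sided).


Step 1: Rank x and y separately (midranks; no ties here).
rank(x): 9->4, 17->9, 16->8, 3->1, 6->3, 13->5, 4->2, 15->7, 14->6
rank(y): 1->1, 8->8, 4->4, 9->9, 3->3, 5->5, 2->2, 7->7, 6->6
Step 2: d_i = R_x(i) - R_y(i); compute d_i^2.
  (4-1)^2=9, (9-8)^2=1, (8-4)^2=16, (1-9)^2=64, (3-3)^2=0, (5-5)^2=0, (2-2)^2=0, (7-7)^2=0, (6-6)^2=0
sum(d^2) = 90.
Step 3: rho = 1 - 6*90 / (9*(9^2 - 1)) = 1 - 540/720 = 0.250000.
Step 4: Under H0, t = rho * sqrt((n-2)/(1-rho^2)) = 0.6831 ~ t(7).
Step 5: Two-sided p-value from the t-distribution with 7 df = 0.516490.
Step 6: alpha = 0.05. fail to reject H0.

rho = 0.2500, p = 0.516490, fail to reject H0 at alpha = 0.05.


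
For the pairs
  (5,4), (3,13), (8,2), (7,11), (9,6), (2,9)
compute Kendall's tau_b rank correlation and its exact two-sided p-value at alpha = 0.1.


Step 1: Enumerate the 15 unordered pairs (i,j) with i<j and classify each by sign(x_j-x_i) * sign(y_j-y_i).
  (1,2):dx=-2,dy=+9->D; (1,3):dx=+3,dy=-2->D; (1,4):dx=+2,dy=+7->C; (1,5):dx=+4,dy=+2->C
  (1,6):dx=-3,dy=+5->D; (2,3):dx=+5,dy=-11->D; (2,4):dx=+4,dy=-2->D; (2,5):dx=+6,dy=-7->D
  (2,6):dx=-1,dy=-4->C; (3,4):dx=-1,dy=+9->D; (3,5):dx=+1,dy=+4->C; (3,6):dx=-6,dy=+7->D
  (4,5):dx=+2,dy=-5->D; (4,6):dx=-5,dy=-2->C; (5,6):dx=-7,dy=+3->D
Step 2: C = 5, D = 10, total pairs = 15.
Step 3: tau = (C - D)/(n(n-1)/2) = (5 - 10)/15 = -0.333333.
Step 4: Exact two-sided p-value (enumerate n! = 720 permutations of y under H0): p = 0.469444.
Step 5: alpha = 0.1. fail to reject H0.

tau_b = -0.3333 (C=5, D=10), p = 0.469444, fail to reject H0.


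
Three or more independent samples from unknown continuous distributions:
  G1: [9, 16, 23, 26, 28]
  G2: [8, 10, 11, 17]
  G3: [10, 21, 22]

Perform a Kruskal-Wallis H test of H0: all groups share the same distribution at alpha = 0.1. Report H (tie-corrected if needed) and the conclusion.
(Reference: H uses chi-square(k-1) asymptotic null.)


Step 1: Combine all N = 12 observations and assign midranks.
sorted (value, group, rank): (8,G2,1), (9,G1,2), (10,G2,3.5), (10,G3,3.5), (11,G2,5), (16,G1,6), (17,G2,7), (21,G3,8), (22,G3,9), (23,G1,10), (26,G1,11), (28,G1,12)
Step 2: Sum ranks within each group.
R_1 = 41 (n_1 = 5)
R_2 = 16.5 (n_2 = 4)
R_3 = 20.5 (n_3 = 3)
Step 3: H = 12/(N(N+1)) * sum(R_i^2/n_i) - 3(N+1)
     = 12/(12*13) * (41^2/5 + 16.5^2/4 + 20.5^2/3) - 3*13
     = 0.076923 * 544.346 - 39
     = 2.872756.
Step 4: Ties present; correction factor C = 1 - 6/(12^3 - 12) = 0.996503. Corrected H = 2.872756 / 0.996503 = 2.882836.
Step 5: Under H0, H ~ chi^2(2); p-value = 0.236592.
Step 6: alpha = 0.1. fail to reject H0.

H = 2.8828, df = 2, p = 0.236592, fail to reject H0.


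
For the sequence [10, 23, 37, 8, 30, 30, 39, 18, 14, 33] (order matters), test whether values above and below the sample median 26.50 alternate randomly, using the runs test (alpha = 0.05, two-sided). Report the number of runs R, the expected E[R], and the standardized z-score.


Step 1: Compute median = 26.50; label A = above, B = below.
Labels in order: BBABAAABBA  (n_A = 5, n_B = 5)
Step 2: Count runs R = 6.
Step 3: Under H0 (random ordering), E[R] = 2*n_A*n_B/(n_A+n_B) + 1 = 2*5*5/10 + 1 = 6.0000.
        Var[R] = 2*n_A*n_B*(2*n_A*n_B - n_A - n_B) / ((n_A+n_B)^2 * (n_A+n_B-1)) = 2000/900 = 2.2222.
        SD[R] = 1.4907.
Step 4: R = E[R], so z = 0 with no continuity correction.
Step 5: Two-sided p-value via normal approximation = 2*(1 - Phi(|z|)) = 1.000000.
Step 6: alpha = 0.05. fail to reject H0.

R = 6, z = 0.0000, p = 1.000000, fail to reject H0.


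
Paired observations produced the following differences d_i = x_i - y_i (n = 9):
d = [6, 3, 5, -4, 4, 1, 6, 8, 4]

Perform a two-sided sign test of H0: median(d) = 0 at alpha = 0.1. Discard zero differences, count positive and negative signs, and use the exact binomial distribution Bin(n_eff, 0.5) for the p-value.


Step 1: Discard zero differences. Original n = 9; n_eff = number of nonzero differences = 9.
Nonzero differences (with sign): +6, +3, +5, -4, +4, +1, +6, +8, +4
Step 2: Count signs: positive = 8, negative = 1.
Step 3: Under H0: P(positive) = 0.5, so the number of positives S ~ Bin(9, 0.5).
Step 4: Two-sided exact p-value = sum of Bin(9,0.5) probabilities at or below the observed probability = 0.039062.
Step 5: alpha = 0.1. reject H0.

n_eff = 9, pos = 8, neg = 1, p = 0.039062, reject H0.


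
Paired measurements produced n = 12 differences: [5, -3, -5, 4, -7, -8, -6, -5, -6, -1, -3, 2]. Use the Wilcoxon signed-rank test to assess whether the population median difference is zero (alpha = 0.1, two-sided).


Step 1: Drop any zero differences (none here) and take |d_i|.
|d| = [5, 3, 5, 4, 7, 8, 6, 5, 6, 1, 3, 2]
Step 2: Midrank |d_i| (ties get averaged ranks).
ranks: |5|->7, |3|->3.5, |5|->7, |4|->5, |7|->11, |8|->12, |6|->9.5, |5|->7, |6|->9.5, |1|->1, |3|->3.5, |2|->2
Step 3: Attach original signs; sum ranks with positive sign and with negative sign.
W+ = 7 + 5 + 2 = 14
W- = 3.5 + 7 + 11 + 12 + 9.5 + 7 + 9.5 + 1 + 3.5 = 64
(Check: W+ + W- = 78 should equal n(n+1)/2 = 78.)
Step 4: Test statistic W = min(W+, W-) = 14.
Step 5: Ties in |d|, so use the tie-corrected normal approximation.
        E[W] = n(n+1)/4 = 12*13/4 = 39.
        Tie groups: |d|=3 (t=2), |d|=5 (t=3), |d|=6 (t=2); sum(t^3 - t) = 36.
        Var[W] = n(n+1)(2n+1)/24 - sum(t^3-t)/48 = 3900/24 - 36/48 = 161.75.
        z = (W - E[W]) / sqrt(Var[W]) = (14 - 39) / 12.7181 = -1.9657.
        Two-sided p = 2*Phi(z) = 0.049333.
Step 6: alpha = 0.1. reject H0.

W+ = 14, W- = 64, W = min = 14, p = 0.049333, reject H0.


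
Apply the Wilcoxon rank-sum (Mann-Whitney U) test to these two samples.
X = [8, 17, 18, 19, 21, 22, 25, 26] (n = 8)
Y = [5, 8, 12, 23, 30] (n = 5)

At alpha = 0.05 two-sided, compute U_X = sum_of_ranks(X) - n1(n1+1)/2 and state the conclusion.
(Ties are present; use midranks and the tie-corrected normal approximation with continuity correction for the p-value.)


Step 1: Combine and sort all 13 observations; assign midranks.
sorted (value, group): (5,Y), (8,X), (8,Y), (12,Y), (17,X), (18,X), (19,X), (21,X), (22,X), (23,Y), (25,X), (26,X), (30,Y)
ranks: 5->1, 8->2.5, 8->2.5, 12->4, 17->5, 18->6, 19->7, 21->8, 22->9, 23->10, 25->11, 26->12, 30->13
Step 2: Rank sum for X: R1 = 2.5 + 5 + 6 + 7 + 8 + 9 + 11 + 12 = 60.5.
Step 3: U_X = R1 - n1(n1+1)/2 = 60.5 - 8*9/2 = 60.5 - 36 = 24.5.
       U_Y = n1*n2 - U_X = 40 - 24.5 = 15.5.
Step 4: Ties are present, so use the tie-corrected normal approximation (with continuity correction) for the p-value.
Step 5: p-value = 0.557643; compare to alpha = 0.05. fail to reject H0.

U_X = 24.5, p = 0.557643, fail to reject H0 at alpha = 0.05.


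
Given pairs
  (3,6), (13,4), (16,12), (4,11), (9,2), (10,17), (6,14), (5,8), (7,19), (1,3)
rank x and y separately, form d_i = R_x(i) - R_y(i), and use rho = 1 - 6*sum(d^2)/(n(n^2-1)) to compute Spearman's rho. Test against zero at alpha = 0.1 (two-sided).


Step 1: Rank x and y separately (midranks; no ties here).
rank(x): 3->2, 13->9, 16->10, 4->3, 9->7, 10->8, 6->5, 5->4, 7->6, 1->1
rank(y): 6->4, 4->3, 12->7, 11->6, 2->1, 17->9, 14->8, 8->5, 19->10, 3->2
Step 2: d_i = R_x(i) - R_y(i); compute d_i^2.
  (2-4)^2=4, (9-3)^2=36, (10-7)^2=9, (3-6)^2=9, (7-1)^2=36, (8-9)^2=1, (5-8)^2=9, (4-5)^2=1, (6-10)^2=16, (1-2)^2=1
sum(d^2) = 122.
Step 3: rho = 1 - 6*122 / (10*(10^2 - 1)) = 1 - 732/990 = 0.260606.
Step 4: Under H0, t = rho * sqrt((n-2)/(1-rho^2)) = 0.7635 ~ t(8).
Step 5: Two-sided p-value from the t-distribution with 8 df = 0.467089.
Step 6: alpha = 0.1. fail to reject H0.

rho = 0.2606, p = 0.467089, fail to reject H0 at alpha = 0.1.


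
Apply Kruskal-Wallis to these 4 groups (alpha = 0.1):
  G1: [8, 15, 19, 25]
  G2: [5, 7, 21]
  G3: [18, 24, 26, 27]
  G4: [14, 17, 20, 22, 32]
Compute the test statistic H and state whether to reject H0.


Step 1: Combine all N = 16 observations and assign midranks.
sorted (value, group, rank): (5,G2,1), (7,G2,2), (8,G1,3), (14,G4,4), (15,G1,5), (17,G4,6), (18,G3,7), (19,G1,8), (20,G4,9), (21,G2,10), (22,G4,11), (24,G3,12), (25,G1,13), (26,G3,14), (27,G3,15), (32,G4,16)
Step 2: Sum ranks within each group.
R_1 = 29 (n_1 = 4)
R_2 = 13 (n_2 = 3)
R_3 = 48 (n_3 = 4)
R_4 = 46 (n_4 = 5)
Step 3: H = 12/(N(N+1)) * sum(R_i^2/n_i) - 3(N+1)
     = 12/(16*17) * (29^2/4 + 13^2/3 + 48^2/4 + 46^2/5) - 3*17
     = 0.044118 * 1265.78 - 51
     = 4.843382.
Step 4: No ties, so H is used without correction.
Step 5: Under H0, H ~ chi^2(3); p-value = 0.183631.
Step 6: alpha = 0.1. fail to reject H0.

H = 4.8434, df = 3, p = 0.183631, fail to reject H0.


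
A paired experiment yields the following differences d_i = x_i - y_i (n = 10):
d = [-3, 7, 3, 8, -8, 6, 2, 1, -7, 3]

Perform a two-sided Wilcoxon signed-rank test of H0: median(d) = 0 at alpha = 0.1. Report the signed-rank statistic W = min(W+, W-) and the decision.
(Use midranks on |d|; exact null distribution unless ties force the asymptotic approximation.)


Step 1: Drop any zero differences (none here) and take |d_i|.
|d| = [3, 7, 3, 8, 8, 6, 2, 1, 7, 3]
Step 2: Midrank |d_i| (ties get averaged ranks).
ranks: |3|->4, |7|->7.5, |3|->4, |8|->9.5, |8|->9.5, |6|->6, |2|->2, |1|->1, |7|->7.5, |3|->4
Step 3: Attach original signs; sum ranks with positive sign and with negative sign.
W+ = 7.5 + 4 + 9.5 + 6 + 2 + 1 + 4 = 34
W- = 4 + 9.5 + 7.5 = 21
(Check: W+ + W- = 55 should equal n(n+1)/2 = 55.)
Step 4: Test statistic W = min(W+, W-) = 21.
Step 5: Ties in |d|, so use the tie-corrected normal approximation.
        E[W] = n(n+1)/4 = 10*11/4 = 27.5.
        Tie groups: |d|=3 (t=3), |d|=7 (t=2), |d|=8 (t=2); sum(t^3 - t) = 36.
        Var[W] = n(n+1)(2n+1)/24 - sum(t^3-t)/48 = 2310/24 - 36/48 = 95.5.
        z = (W - E[W]) / sqrt(Var[W]) = (21 - 27.5) / 9.7724 = -0.6651.
        Two-sided p = 2*Phi(z) = 0.505962.
Step 6: alpha = 0.1. fail to reject H0.

W+ = 34, W- = 21, W = min = 21, p = 0.505962, fail to reject H0.


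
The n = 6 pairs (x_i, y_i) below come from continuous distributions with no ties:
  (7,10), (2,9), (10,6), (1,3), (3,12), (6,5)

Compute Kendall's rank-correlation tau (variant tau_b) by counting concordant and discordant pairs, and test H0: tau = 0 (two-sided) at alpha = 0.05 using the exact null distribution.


Step 1: Enumerate the 15 unordered pairs (i,j) with i<j and classify each by sign(x_j-x_i) * sign(y_j-y_i).
  (1,2):dx=-5,dy=-1->C; (1,3):dx=+3,dy=-4->D; (1,4):dx=-6,dy=-7->C; (1,5):dx=-4,dy=+2->D
  (1,6):dx=-1,dy=-5->C; (2,3):dx=+8,dy=-3->D; (2,4):dx=-1,dy=-6->C; (2,5):dx=+1,dy=+3->C
  (2,6):dx=+4,dy=-4->D; (3,4):dx=-9,dy=-3->C; (3,5):dx=-7,dy=+6->D; (3,6):dx=-4,dy=-1->C
  (4,5):dx=+2,dy=+9->C; (4,6):dx=+5,dy=+2->C; (5,6):dx=+3,dy=-7->D
Step 2: C = 9, D = 6, total pairs = 15.
Step 3: tau = (C - D)/(n(n-1)/2) = (9 - 6)/15 = 0.200000.
Step 4: Exact two-sided p-value (enumerate n! = 720 permutations of y under H0): p = 0.719444.
Step 5: alpha = 0.05. fail to reject H0.

tau_b = 0.2000 (C=9, D=6), p = 0.719444, fail to reject H0.


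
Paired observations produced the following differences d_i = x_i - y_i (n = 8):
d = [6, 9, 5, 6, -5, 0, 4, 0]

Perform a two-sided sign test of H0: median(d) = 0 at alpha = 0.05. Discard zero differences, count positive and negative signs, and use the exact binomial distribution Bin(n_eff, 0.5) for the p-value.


Step 1: Discard zero differences. Original n = 8; n_eff = number of nonzero differences = 6.
Nonzero differences (with sign): +6, +9, +5, +6, -5, +4
Step 2: Count signs: positive = 5, negative = 1.
Step 3: Under H0: P(positive) = 0.5, so the number of positives S ~ Bin(6, 0.5).
Step 4: Two-sided exact p-value = sum of Bin(6,0.5) probabilities at or below the observed probability = 0.218750.
Step 5: alpha = 0.05. fail to reject H0.

n_eff = 6, pos = 5, neg = 1, p = 0.218750, fail to reject H0.


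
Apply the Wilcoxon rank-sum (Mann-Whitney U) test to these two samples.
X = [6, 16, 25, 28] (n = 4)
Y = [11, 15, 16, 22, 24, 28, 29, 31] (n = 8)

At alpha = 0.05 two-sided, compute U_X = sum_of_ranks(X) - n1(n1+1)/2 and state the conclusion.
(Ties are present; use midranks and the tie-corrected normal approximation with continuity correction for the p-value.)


Step 1: Combine and sort all 12 observations; assign midranks.
sorted (value, group): (6,X), (11,Y), (15,Y), (16,X), (16,Y), (22,Y), (24,Y), (25,X), (28,X), (28,Y), (29,Y), (31,Y)
ranks: 6->1, 11->2, 15->3, 16->4.5, 16->4.5, 22->6, 24->7, 25->8, 28->9.5, 28->9.5, 29->11, 31->12
Step 2: Rank sum for X: R1 = 1 + 4.5 + 8 + 9.5 = 23.
Step 3: U_X = R1 - n1(n1+1)/2 = 23 - 4*5/2 = 23 - 10 = 13.
       U_Y = n1*n2 - U_X = 32 - 13 = 19.
Step 4: Ties are present, so use the tie-corrected normal approximation (with continuity correction) for the p-value.
Step 5: p-value = 0.670038; compare to alpha = 0.05. fail to reject H0.

U_X = 13, p = 0.670038, fail to reject H0 at alpha = 0.05.


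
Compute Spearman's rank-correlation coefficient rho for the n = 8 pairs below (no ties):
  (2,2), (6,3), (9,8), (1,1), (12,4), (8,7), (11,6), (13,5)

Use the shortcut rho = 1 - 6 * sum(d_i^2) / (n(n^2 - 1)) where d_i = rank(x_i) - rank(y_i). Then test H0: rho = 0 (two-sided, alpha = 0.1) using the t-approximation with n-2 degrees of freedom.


Step 1: Rank x and y separately (midranks; no ties here).
rank(x): 2->2, 6->3, 9->5, 1->1, 12->7, 8->4, 11->6, 13->8
rank(y): 2->2, 3->3, 8->8, 1->1, 4->4, 7->7, 6->6, 5->5
Step 2: d_i = R_x(i) - R_y(i); compute d_i^2.
  (2-2)^2=0, (3-3)^2=0, (5-8)^2=9, (1-1)^2=0, (7-4)^2=9, (4-7)^2=9, (6-6)^2=0, (8-5)^2=9
sum(d^2) = 36.
Step 3: rho = 1 - 6*36 / (8*(8^2 - 1)) = 1 - 216/504 = 0.571429.
Step 4: Under H0, t = rho * sqrt((n-2)/(1-rho^2)) = 1.7056 ~ t(6).
Step 5: Two-sided p-value from the t-distribution with 6 df = 0.138960.
Step 6: alpha = 0.1. fail to reject H0.

rho = 0.5714, p = 0.138960, fail to reject H0 at alpha = 0.1.


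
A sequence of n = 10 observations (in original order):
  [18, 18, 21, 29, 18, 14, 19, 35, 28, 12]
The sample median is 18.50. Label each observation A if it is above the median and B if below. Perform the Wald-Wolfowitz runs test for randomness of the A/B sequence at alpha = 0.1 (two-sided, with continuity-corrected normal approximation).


Step 1: Compute median = 18.50; label A = above, B = below.
Labels in order: BBAABBAAAB  (n_A = 5, n_B = 5)
Step 2: Count runs R = 5.
Step 3: Under H0 (random ordering), E[R] = 2*n_A*n_B/(n_A+n_B) + 1 = 2*5*5/10 + 1 = 6.0000.
        Var[R] = 2*n_A*n_B*(2*n_A*n_B - n_A - n_B) / ((n_A+n_B)^2 * (n_A+n_B-1)) = 2000/900 = 2.2222.
        SD[R] = 1.4907.
Step 4: Continuity-corrected z = (R + 0.5 - E[R]) / SD[R] = (5 + 0.5 - 6.0000) / 1.4907 = -0.3354.
Step 5: Two-sided p-value via normal approximation = 2*(1 - Phi(|z|)) = 0.737316.
Step 6: alpha = 0.1. fail to reject H0.

R = 5, z = -0.3354, p = 0.737316, fail to reject H0.


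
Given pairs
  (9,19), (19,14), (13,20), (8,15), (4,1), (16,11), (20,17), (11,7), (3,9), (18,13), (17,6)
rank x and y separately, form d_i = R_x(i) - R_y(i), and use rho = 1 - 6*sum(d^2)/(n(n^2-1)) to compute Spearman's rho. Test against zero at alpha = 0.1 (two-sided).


Step 1: Rank x and y separately (midranks; no ties here).
rank(x): 9->4, 19->10, 13->6, 8->3, 4->2, 16->7, 20->11, 11->5, 3->1, 18->9, 17->8
rank(y): 19->10, 14->7, 20->11, 15->8, 1->1, 11->5, 17->9, 7->3, 9->4, 13->6, 6->2
Step 2: d_i = R_x(i) - R_y(i); compute d_i^2.
  (4-10)^2=36, (10-7)^2=9, (6-11)^2=25, (3-8)^2=25, (2-1)^2=1, (7-5)^2=4, (11-9)^2=4, (5-3)^2=4, (1-4)^2=9, (9-6)^2=9, (8-2)^2=36
sum(d^2) = 162.
Step 3: rho = 1 - 6*162 / (11*(11^2 - 1)) = 1 - 972/1320 = 0.263636.
Step 4: Under H0, t = rho * sqrt((n-2)/(1-rho^2)) = 0.8199 ~ t(9).
Step 5: Two-sided p-value from the t-distribution with 9 df = 0.433441.
Step 6: alpha = 0.1. fail to reject H0.

rho = 0.2636, p = 0.433441, fail to reject H0 at alpha = 0.1.


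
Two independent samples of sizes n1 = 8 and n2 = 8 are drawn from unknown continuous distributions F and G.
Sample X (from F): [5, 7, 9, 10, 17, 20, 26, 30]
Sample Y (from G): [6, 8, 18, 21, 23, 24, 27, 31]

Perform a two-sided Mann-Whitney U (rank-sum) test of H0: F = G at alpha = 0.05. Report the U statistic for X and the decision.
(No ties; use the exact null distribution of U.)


Step 1: Combine and sort all 16 observations; assign midranks.
sorted (value, group): (5,X), (6,Y), (7,X), (8,Y), (9,X), (10,X), (17,X), (18,Y), (20,X), (21,Y), (23,Y), (24,Y), (26,X), (27,Y), (30,X), (31,Y)
ranks: 5->1, 6->2, 7->3, 8->4, 9->5, 10->6, 17->7, 18->8, 20->9, 21->10, 23->11, 24->12, 26->13, 27->14, 30->15, 31->16
Step 2: Rank sum for X: R1 = 1 + 3 + 5 + 6 + 7 + 9 + 13 + 15 = 59.
Step 3: U_X = R1 - n1(n1+1)/2 = 59 - 8*9/2 = 59 - 36 = 23.
       U_Y = n1*n2 - U_X = 64 - 23 = 41.
Step 4: No ties, so the exact null distribution of U (based on enumerating the C(16,8) = 12870 equally likely rank assignments) gives the two-sided p-value.
Step 5: p-value = 0.382284; compare to alpha = 0.05. fail to reject H0.

U_X = 23, p = 0.382284, fail to reject H0 at alpha = 0.05.


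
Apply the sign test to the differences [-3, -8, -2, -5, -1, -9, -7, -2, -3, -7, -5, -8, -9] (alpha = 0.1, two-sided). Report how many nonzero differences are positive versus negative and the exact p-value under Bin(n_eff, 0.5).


Step 1: Discard zero differences. Original n = 13; n_eff = number of nonzero differences = 13.
Nonzero differences (with sign): -3, -8, -2, -5, -1, -9, -7, -2, -3, -7, -5, -8, -9
Step 2: Count signs: positive = 0, negative = 13.
Step 3: Under H0: P(positive) = 0.5, so the number of positives S ~ Bin(13, 0.5).
Step 4: Two-sided exact p-value = sum of Bin(13,0.5) probabilities at or below the observed probability = 0.000244.
Step 5: alpha = 0.1. reject H0.

n_eff = 13, pos = 0, neg = 13, p = 0.000244, reject H0.


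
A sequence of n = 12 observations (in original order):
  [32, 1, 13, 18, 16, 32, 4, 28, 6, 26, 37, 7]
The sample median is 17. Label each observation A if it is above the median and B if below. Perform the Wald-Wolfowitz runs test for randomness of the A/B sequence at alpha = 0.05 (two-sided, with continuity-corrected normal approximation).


Step 1: Compute median = 17; label A = above, B = below.
Labels in order: ABBABABABAAB  (n_A = 6, n_B = 6)
Step 2: Count runs R = 10.
Step 3: Under H0 (random ordering), E[R] = 2*n_A*n_B/(n_A+n_B) + 1 = 2*6*6/12 + 1 = 7.0000.
        Var[R] = 2*n_A*n_B*(2*n_A*n_B - n_A - n_B) / ((n_A+n_B)^2 * (n_A+n_B-1)) = 4320/1584 = 2.7273.
        SD[R] = 1.6514.
Step 4: Continuity-corrected z = (R - 0.5 - E[R]) / SD[R] = (10 - 0.5 - 7.0000) / 1.6514 = 1.5138.
Step 5: Two-sided p-value via normal approximation = 2*(1 - Phi(|z|)) = 0.130070.
Step 6: alpha = 0.05. fail to reject H0.

R = 10, z = 1.5138, p = 0.130070, fail to reject H0.


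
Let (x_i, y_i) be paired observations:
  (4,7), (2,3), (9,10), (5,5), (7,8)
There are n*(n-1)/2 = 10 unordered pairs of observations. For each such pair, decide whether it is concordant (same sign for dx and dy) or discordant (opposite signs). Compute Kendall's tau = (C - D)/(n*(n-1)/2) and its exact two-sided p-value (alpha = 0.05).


Step 1: Enumerate the 10 unordered pairs (i,j) with i<j and classify each by sign(x_j-x_i) * sign(y_j-y_i).
  (1,2):dx=-2,dy=-4->C; (1,3):dx=+5,dy=+3->C; (1,4):dx=+1,dy=-2->D; (1,5):dx=+3,dy=+1->C
  (2,3):dx=+7,dy=+7->C; (2,4):dx=+3,dy=+2->C; (2,5):dx=+5,dy=+5->C; (3,4):dx=-4,dy=-5->C
  (3,5):dx=-2,dy=-2->C; (4,5):dx=+2,dy=+3->C
Step 2: C = 9, D = 1, total pairs = 10.
Step 3: tau = (C - D)/(n(n-1)/2) = (9 - 1)/10 = 0.800000.
Step 4: Exact two-sided p-value (enumerate n! = 120 permutations of y under H0): p = 0.083333.
Step 5: alpha = 0.05. fail to reject H0.

tau_b = 0.8000 (C=9, D=1), p = 0.083333, fail to reject H0.


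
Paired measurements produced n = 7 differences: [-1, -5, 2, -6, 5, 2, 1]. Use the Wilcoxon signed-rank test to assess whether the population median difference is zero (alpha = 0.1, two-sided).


Step 1: Drop any zero differences (none here) and take |d_i|.
|d| = [1, 5, 2, 6, 5, 2, 1]
Step 2: Midrank |d_i| (ties get averaged ranks).
ranks: |1|->1.5, |5|->5.5, |2|->3.5, |6|->7, |5|->5.5, |2|->3.5, |1|->1.5
Step 3: Attach original signs; sum ranks with positive sign and with negative sign.
W+ = 3.5 + 5.5 + 3.5 + 1.5 = 14
W- = 1.5 + 5.5 + 7 = 14
(Check: W+ + W- = 28 should equal n(n+1)/2 = 28.)
Step 4: Test statistic W = min(W+, W-) = 14.
Step 5: Ties in |d|, so use the tie-corrected normal approximation.
        E[W] = n(n+1)/4 = 7*8/4 = 14.
        Tie groups: |d|=1 (t=2), |d|=2 (t=2), |d|=5 (t=2); sum(t^3 - t) = 18.
        Var[W] = n(n+1)(2n+1)/24 - sum(t^3-t)/48 = 840/24 - 18/48 = 34.625.
        z = (W - E[W]) / sqrt(Var[W]) = (14 - 14) / 5.8843 = 0.0000.
        Two-sided p = 2*Phi(z) = 1.000000.
Step 6: alpha = 0.1. fail to reject H0.

W+ = 14, W- = 14, W = min = 14, p = 1.000000, fail to reject H0.


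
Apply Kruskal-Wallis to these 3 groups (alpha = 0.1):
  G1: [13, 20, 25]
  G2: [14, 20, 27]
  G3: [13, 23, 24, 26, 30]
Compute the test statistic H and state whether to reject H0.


Step 1: Combine all N = 11 observations and assign midranks.
sorted (value, group, rank): (13,G1,1.5), (13,G3,1.5), (14,G2,3), (20,G1,4.5), (20,G2,4.5), (23,G3,6), (24,G3,7), (25,G1,8), (26,G3,9), (27,G2,10), (30,G3,11)
Step 2: Sum ranks within each group.
R_1 = 14 (n_1 = 3)
R_2 = 17.5 (n_2 = 3)
R_3 = 34.5 (n_3 = 5)
Step 3: H = 12/(N(N+1)) * sum(R_i^2/n_i) - 3(N+1)
     = 12/(11*12) * (14^2/3 + 17.5^2/3 + 34.5^2/5) - 3*12
     = 0.090909 * 405.467 - 36
     = 0.860606.
Step 4: Ties present; correction factor C = 1 - 12/(11^3 - 11) = 0.990909. Corrected H = 0.860606 / 0.990909 = 0.868502.
Step 5: Under H0, H ~ chi^2(2); p-value = 0.647750.
Step 6: alpha = 0.1. fail to reject H0.

H = 0.8685, df = 2, p = 0.647750, fail to reject H0.


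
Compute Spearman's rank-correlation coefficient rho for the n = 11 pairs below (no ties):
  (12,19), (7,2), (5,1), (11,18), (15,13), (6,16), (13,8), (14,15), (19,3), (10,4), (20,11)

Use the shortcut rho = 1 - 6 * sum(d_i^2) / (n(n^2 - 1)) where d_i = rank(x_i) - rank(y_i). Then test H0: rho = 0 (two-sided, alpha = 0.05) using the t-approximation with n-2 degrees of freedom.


Step 1: Rank x and y separately (midranks; no ties here).
rank(x): 12->6, 7->3, 5->1, 11->5, 15->9, 6->2, 13->7, 14->8, 19->10, 10->4, 20->11
rank(y): 19->11, 2->2, 1->1, 18->10, 13->7, 16->9, 8->5, 15->8, 3->3, 4->4, 11->6
Step 2: d_i = R_x(i) - R_y(i); compute d_i^2.
  (6-11)^2=25, (3-2)^2=1, (1-1)^2=0, (5-10)^2=25, (9-7)^2=4, (2-9)^2=49, (7-5)^2=4, (8-8)^2=0, (10-3)^2=49, (4-4)^2=0, (11-6)^2=25
sum(d^2) = 182.
Step 3: rho = 1 - 6*182 / (11*(11^2 - 1)) = 1 - 1092/1320 = 0.172727.
Step 4: Under H0, t = rho * sqrt((n-2)/(1-rho^2)) = 0.5261 ~ t(9).
Step 5: Two-sided p-value from the t-distribution with 9 df = 0.611542.
Step 6: alpha = 0.05. fail to reject H0.

rho = 0.1727, p = 0.611542, fail to reject H0 at alpha = 0.05.


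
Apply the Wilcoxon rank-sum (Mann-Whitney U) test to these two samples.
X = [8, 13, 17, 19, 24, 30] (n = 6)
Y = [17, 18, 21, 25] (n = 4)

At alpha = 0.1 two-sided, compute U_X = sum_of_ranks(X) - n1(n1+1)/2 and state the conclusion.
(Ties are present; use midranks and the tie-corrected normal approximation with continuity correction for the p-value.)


Step 1: Combine and sort all 10 observations; assign midranks.
sorted (value, group): (8,X), (13,X), (17,X), (17,Y), (18,Y), (19,X), (21,Y), (24,X), (25,Y), (30,X)
ranks: 8->1, 13->2, 17->3.5, 17->3.5, 18->5, 19->6, 21->7, 24->8, 25->9, 30->10
Step 2: Rank sum for X: R1 = 1 + 2 + 3.5 + 6 + 8 + 10 = 30.5.
Step 3: U_X = R1 - n1(n1+1)/2 = 30.5 - 6*7/2 = 30.5 - 21 = 9.5.
       U_Y = n1*n2 - U_X = 24 - 9.5 = 14.5.
Step 4: Ties are present, so use the tie-corrected normal approximation (with continuity correction) for the p-value.
Step 5: p-value = 0.668870; compare to alpha = 0.1. fail to reject H0.

U_X = 9.5, p = 0.668870, fail to reject H0 at alpha = 0.1.


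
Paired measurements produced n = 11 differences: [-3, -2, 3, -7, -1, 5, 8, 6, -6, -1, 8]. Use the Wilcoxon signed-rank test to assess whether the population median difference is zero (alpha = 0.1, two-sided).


Step 1: Drop any zero differences (none here) and take |d_i|.
|d| = [3, 2, 3, 7, 1, 5, 8, 6, 6, 1, 8]
Step 2: Midrank |d_i| (ties get averaged ranks).
ranks: |3|->4.5, |2|->3, |3|->4.5, |7|->9, |1|->1.5, |5|->6, |8|->10.5, |6|->7.5, |6|->7.5, |1|->1.5, |8|->10.5
Step 3: Attach original signs; sum ranks with positive sign and with negative sign.
W+ = 4.5 + 6 + 10.5 + 7.5 + 10.5 = 39
W- = 4.5 + 3 + 9 + 1.5 + 7.5 + 1.5 = 27
(Check: W+ + W- = 66 should equal n(n+1)/2 = 66.)
Step 4: Test statistic W = min(W+, W-) = 27.
Step 5: Ties in |d|, so use the tie-corrected normal approximation.
        E[W] = n(n+1)/4 = 11*12/4 = 33.
        Tie groups: |d|=1 (t=2), |d|=3 (t=2), |d|=6 (t=2), |d|=8 (t=2); sum(t^3 - t) = 24.
        Var[W] = n(n+1)(2n+1)/24 - sum(t^3-t)/48 = 3036/24 - 24/48 = 126.
        z = (W - E[W]) / sqrt(Var[W]) = (27 - 33) / 11.2250 = -0.5345.
        Two-sided p = 2*Phi(z) = 0.592980.
Step 6: alpha = 0.1. fail to reject H0.

W+ = 39, W- = 27, W = min = 27, p = 0.592980, fail to reject H0.


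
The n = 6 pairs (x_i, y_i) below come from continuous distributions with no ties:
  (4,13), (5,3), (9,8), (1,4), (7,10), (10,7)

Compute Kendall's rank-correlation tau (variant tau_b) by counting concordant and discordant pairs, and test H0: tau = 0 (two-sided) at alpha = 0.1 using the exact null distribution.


Step 1: Enumerate the 15 unordered pairs (i,j) with i<j and classify each by sign(x_j-x_i) * sign(y_j-y_i).
  (1,2):dx=+1,dy=-10->D; (1,3):dx=+5,dy=-5->D; (1,4):dx=-3,dy=-9->C; (1,5):dx=+3,dy=-3->D
  (1,6):dx=+6,dy=-6->D; (2,3):dx=+4,dy=+5->C; (2,4):dx=-4,dy=+1->D; (2,5):dx=+2,dy=+7->C
  (2,6):dx=+5,dy=+4->C; (3,4):dx=-8,dy=-4->C; (3,5):dx=-2,dy=+2->D; (3,6):dx=+1,dy=-1->D
  (4,5):dx=+6,dy=+6->C; (4,6):dx=+9,dy=+3->C; (5,6):dx=+3,dy=-3->D
Step 2: C = 7, D = 8, total pairs = 15.
Step 3: tau = (C - D)/(n(n-1)/2) = (7 - 8)/15 = -0.066667.
Step 4: Exact two-sided p-value (enumerate n! = 720 permutations of y under H0): p = 1.000000.
Step 5: alpha = 0.1. fail to reject H0.

tau_b = -0.0667 (C=7, D=8), p = 1.000000, fail to reject H0.


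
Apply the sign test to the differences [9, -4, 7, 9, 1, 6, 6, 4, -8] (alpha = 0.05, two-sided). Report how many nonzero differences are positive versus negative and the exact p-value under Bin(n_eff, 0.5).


Step 1: Discard zero differences. Original n = 9; n_eff = number of nonzero differences = 9.
Nonzero differences (with sign): +9, -4, +7, +9, +1, +6, +6, +4, -8
Step 2: Count signs: positive = 7, negative = 2.
Step 3: Under H0: P(positive) = 0.5, so the number of positives S ~ Bin(9, 0.5).
Step 4: Two-sided exact p-value = sum of Bin(9,0.5) probabilities at or below the observed probability = 0.179688.
Step 5: alpha = 0.05. fail to reject H0.

n_eff = 9, pos = 7, neg = 2, p = 0.179688, fail to reject H0.


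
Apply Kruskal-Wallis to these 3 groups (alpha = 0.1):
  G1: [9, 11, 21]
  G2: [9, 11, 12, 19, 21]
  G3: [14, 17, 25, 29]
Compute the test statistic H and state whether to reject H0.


Step 1: Combine all N = 12 observations and assign midranks.
sorted (value, group, rank): (9,G1,1.5), (9,G2,1.5), (11,G1,3.5), (11,G2,3.5), (12,G2,5), (14,G3,6), (17,G3,7), (19,G2,8), (21,G1,9.5), (21,G2,9.5), (25,G3,11), (29,G3,12)
Step 2: Sum ranks within each group.
R_1 = 14.5 (n_1 = 3)
R_2 = 27.5 (n_2 = 5)
R_3 = 36 (n_3 = 4)
Step 3: H = 12/(N(N+1)) * sum(R_i^2/n_i) - 3(N+1)
     = 12/(12*13) * (14.5^2/3 + 27.5^2/5 + 36^2/4) - 3*13
     = 0.076923 * 545.333 - 39
     = 2.948718.
Step 4: Ties present; correction factor C = 1 - 18/(12^3 - 12) = 0.989510. Corrected H = 2.948718 / 0.989510 = 2.979976.
Step 5: Under H0, H ~ chi^2(2); p-value = 0.225375.
Step 6: alpha = 0.1. fail to reject H0.

H = 2.9800, df = 2, p = 0.225375, fail to reject H0.


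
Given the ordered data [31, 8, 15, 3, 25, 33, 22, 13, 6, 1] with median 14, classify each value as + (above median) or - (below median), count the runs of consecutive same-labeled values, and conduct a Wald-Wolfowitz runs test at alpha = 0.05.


Step 1: Compute median = 14; label A = above, B = below.
Labels in order: ABABAAABBB  (n_A = 5, n_B = 5)
Step 2: Count runs R = 6.
Step 3: Under H0 (random ordering), E[R] = 2*n_A*n_B/(n_A+n_B) + 1 = 2*5*5/10 + 1 = 6.0000.
        Var[R] = 2*n_A*n_B*(2*n_A*n_B - n_A - n_B) / ((n_A+n_B)^2 * (n_A+n_B-1)) = 2000/900 = 2.2222.
        SD[R] = 1.4907.
Step 4: R = E[R], so z = 0 with no continuity correction.
Step 5: Two-sided p-value via normal approximation = 2*(1 - Phi(|z|)) = 1.000000.
Step 6: alpha = 0.05. fail to reject H0.

R = 6, z = 0.0000, p = 1.000000, fail to reject H0.
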